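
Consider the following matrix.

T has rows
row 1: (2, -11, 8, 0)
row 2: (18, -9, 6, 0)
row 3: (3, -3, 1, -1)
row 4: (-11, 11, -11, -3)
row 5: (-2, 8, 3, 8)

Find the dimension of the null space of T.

1

Row reduce to echelon form.
R2 ← R2 − (9)·R1: [0, 90, -66, 0]
R3 ← R3 − (3/2)·R1: [0, 27/2, -11, -1]
R4 ← R4 + (11/2)·R1: [0, -99/2, 33, -3]
R5 ← R5 + R1: [0, -3, 11, 8]
R3 ← R3 − (3/20)·R2: [0, 0, -11/10, -1]
R4 ← R4 + (11/20)·R2: [0, 0, -33/10, -3]
R5 ← R5 + (1/30)·R2: [0, 0, 44/5, 8]
R4 ← R4 − (3)·R3: [0, 0, 0, 0]
R5 ← R5 + (8)·R3: [0, 0, 0, 0]
3 nonzero rows, so rank(T) = 3.
T has 4 columns; by rank–nullity, nullity = 4 − 3 = 1.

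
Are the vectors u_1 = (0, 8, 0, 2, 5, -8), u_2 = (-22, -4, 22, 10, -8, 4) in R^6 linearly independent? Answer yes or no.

yes

Form the matrix with these vectors as rows and row reduce.
Swap R1 ↔ R2
2 nonzero rows, so the 2 vectors span a space of dimension 2.
Since 2 = 2, the vectors are linearly independent.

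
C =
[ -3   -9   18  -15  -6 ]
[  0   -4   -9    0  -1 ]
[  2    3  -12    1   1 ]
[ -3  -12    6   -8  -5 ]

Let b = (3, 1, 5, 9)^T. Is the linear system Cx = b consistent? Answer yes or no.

Row reduce the augmented matrix [C | b].
R3 ← R3 + (2/3)·R1: [0, -3, 0, -9, -3, 7]
R4 ← R4 − R1: [0, -3, -12, 7, 1, 6]
R3 ← R3 − (3/4)·R2: [0, 0, 27/4, -9, -9/4, 25/4]
R4 ← R4 − (3/4)·R2: [0, 0, -21/4, 7, 7/4, 21/4]
R4 ← R4 + (7/9)·R3: [0, 0, 0, 0, 0, 91/9]
The echelon form has 4 nonzero rows; the last pivot sits in the augmented column, so rank(C) = 3 but rank([C|b]) = 4.
Since the ranks differ, the system is inconsistent.

no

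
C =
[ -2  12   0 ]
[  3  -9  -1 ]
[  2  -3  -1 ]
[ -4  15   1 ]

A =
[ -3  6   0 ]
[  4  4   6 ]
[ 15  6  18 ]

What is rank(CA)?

2

First compute CA:
[[ 54,  36,  72],
 [-60, -24, -72],
 [-33,  -6, -36],
 [ 87,  42, 108]]
Now row reduce the product.
R2 ← R2 + (10/9)·R1: [0, 16, 8]
R3 ← R3 + (11/18)·R1: [0, 16, 8]
R4 ← R4 − (29/18)·R1: [0, -16, -8]
R3 ← R3 − R2: [0, 0, 0]
R4 ← R4 + R2: [0, 0, 0]
2 nonzero rows, so rank(CA) = 2.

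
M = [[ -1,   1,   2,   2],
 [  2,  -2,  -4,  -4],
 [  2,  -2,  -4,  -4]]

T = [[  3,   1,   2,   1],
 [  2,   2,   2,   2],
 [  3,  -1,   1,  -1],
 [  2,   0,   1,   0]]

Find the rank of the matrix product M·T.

First compute MT:
[[  9,  -1,   4,  -1],
 [-18,   2,  -8,   2],
 [-18,   2,  -8,   2]]
Now row reduce the product.
R2 ← R2 + (2)·R1: [0, 0, 0, 0]
R3 ← R3 + (2)·R1: [0, 0, 0, 0]
1 nonzero row, so rank(MT) = 1.

1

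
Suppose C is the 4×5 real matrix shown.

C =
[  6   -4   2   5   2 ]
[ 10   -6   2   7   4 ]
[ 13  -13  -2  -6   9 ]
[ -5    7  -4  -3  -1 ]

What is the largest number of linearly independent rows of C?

3

Row reduce to echelon form.
R2 ← R2 − (5/3)·R1: [0, 2/3, -4/3, -4/3, 2/3]
R3 ← R3 − (13/6)·R1: [0, -13/3, -19/3, -101/6, 14/3]
R4 ← R4 + (5/6)·R1: [0, 11/3, -7/3, 7/6, 2/3]
R3 ← R3 + (13/2)·R2: [0, 0, -15, -51/2, 9]
R4 ← R4 − (11/2)·R2: [0, 0, 5, 17/2, -3]
R4 ← R4 + (1/3)·R3: [0, 0, 0, 0, 0]
Echelon form has 3 nonzero rows, so rank(C) = 3.
The rank gives the maximum number of linearly independent rows: 3.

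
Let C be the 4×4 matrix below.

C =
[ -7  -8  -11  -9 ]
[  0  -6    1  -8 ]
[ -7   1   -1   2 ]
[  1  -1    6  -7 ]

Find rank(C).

4

Row reduce to echelon form.
R3 ← R3 − R1: [0, 9, 10, 11]
R4 ← R4 + (1/7)·R1: [0, -15/7, 31/7, -58/7]
R3 ← R3 + (3/2)·R2: [0, 0, 23/2, -1]
R4 ← R4 − (5/14)·R2: [0, 0, 57/14, -38/7]
R4 ← R4 − (57/161)·R3: [0, 0, 0, -817/161]
Echelon form has 4 nonzero rows, so rank(C) = 4.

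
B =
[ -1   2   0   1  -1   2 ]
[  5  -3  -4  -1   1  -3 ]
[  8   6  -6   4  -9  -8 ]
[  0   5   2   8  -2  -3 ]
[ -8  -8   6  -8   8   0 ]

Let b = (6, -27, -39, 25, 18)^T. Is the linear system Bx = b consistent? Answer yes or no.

Row reduce the augmented matrix [B | b].
R2 ← R2 + (5)·R1: [0, 7, -4, 4, -4, 7, 3]
R3 ← R3 + (8)·R1: [0, 22, -6, 12, -17, 8, 9]
R5 ← R5 − (8)·R1: [0, -24, 6, -16, 16, -16, -30]
R3 ← R3 − (22/7)·R2: [0, 0, 46/7, -4/7, -31/7, -14, -3/7]
R4 ← R4 − (5/7)·R2: [0, 0, 34/7, 36/7, 6/7, -8, 160/7]
R5 ← R5 + (24/7)·R2: [0, 0, -54/7, -16/7, 16/7, 8, -138/7]
R4 ← R4 − (17/23)·R3: [0, 0, 0, 128/23, 95/23, 54/23, 533/23]
R5 ← R5 + (27/23)·R3: [0, 0, 0, -68/23, -67/23, -194/23, -465/23]
R5 ← R5 + (17/32)·R4: [0, 0, 0, 0, -23/32, -115/16, -253/32]
The echelon form has 5 nonzero rows, and every pivot lies in the first 6 columns, so rank(B) = rank([B|b]) = 5.
The system is consistent.

yes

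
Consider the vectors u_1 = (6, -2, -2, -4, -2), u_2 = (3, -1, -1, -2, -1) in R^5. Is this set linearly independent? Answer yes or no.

Form the matrix with these vectors as rows and row reduce.
R2 ← R2 − (1/2)·R1: [0, 0, 0, 0, 0]
1 nonzero row, so the 2 vectors span a space of dimension 1.
Since 1 < 2, the vectors are linearly dependent.

no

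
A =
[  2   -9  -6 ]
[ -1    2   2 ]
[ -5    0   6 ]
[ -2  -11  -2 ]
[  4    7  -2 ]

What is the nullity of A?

1

Row reduce to echelon form.
R2 ← R2 + (1/2)·R1: [0, -5/2, -1]
R3 ← R3 + (5/2)·R1: [0, -45/2, -9]
R4 ← R4 + R1: [0, -20, -8]
R5 ← R5 − (2)·R1: [0, 25, 10]
R3 ← R3 − (9)·R2: [0, 0, 0]
R4 ← R4 − (8)·R2: [0, 0, 0]
R5 ← R5 + (10)·R2: [0, 0, 0]
2 nonzero rows, so rank(A) = 2.
A has 3 columns; by rank–nullity, nullity = 3 − 2 = 1.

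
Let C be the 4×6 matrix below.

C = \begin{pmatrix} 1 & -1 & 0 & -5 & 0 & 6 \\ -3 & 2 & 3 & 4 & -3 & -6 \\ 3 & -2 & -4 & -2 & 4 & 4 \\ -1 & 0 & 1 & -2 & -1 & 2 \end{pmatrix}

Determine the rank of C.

Row reduce to echelon form.
R2 ← R2 + (3)·R1: [0, -1, 3, -11, -3, 12]
R3 ← R3 − (3)·R1: [0, 1, -4, 13, 4, -14]
R4 ← R4 + R1: [0, -1, 1, -7, -1, 8]
R3 ← R3 + R2: [0, 0, -1, 2, 1, -2]
R4 ← R4 − R2: [0, 0, -2, 4, 2, -4]
R4 ← R4 − (2)·R3: [0, 0, 0, 0, 0, 0]
Echelon form has 3 nonzero rows, so rank(C) = 3.

3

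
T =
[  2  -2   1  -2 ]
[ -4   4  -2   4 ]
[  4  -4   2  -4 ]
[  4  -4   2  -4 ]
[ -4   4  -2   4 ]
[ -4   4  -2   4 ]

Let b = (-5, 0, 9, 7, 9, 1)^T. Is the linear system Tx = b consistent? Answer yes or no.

no

Row reduce the augmented matrix [T | b].
R2 ← R2 + (2)·R1: [0, 0, 0, 0, -10]
R3 ← R3 − (2)·R1: [0, 0, 0, 0, 19]
R4 ← R4 − (2)·R1: [0, 0, 0, 0, 17]
R5 ← R5 + (2)·R1: [0, 0, 0, 0, -1]
R6 ← R6 + (2)·R1: [0, 0, 0, 0, -9]
R3 ← R3 + (19/10)·R2: [0, 0, 0, 0, 0]
R4 ← R4 + (17/10)·R2: [0, 0, 0, 0, 0]
R5 ← R5 − (1/10)·R2: [0, 0, 0, 0, 0]
R6 ← R6 − (9/10)·R2: [0, 0, 0, 0, 0]
The echelon form has 2 nonzero rows; the last pivot sits in the augmented column, so rank(T) = 1 but rank([T|b]) = 2.
Since the ranks differ, the system is inconsistent.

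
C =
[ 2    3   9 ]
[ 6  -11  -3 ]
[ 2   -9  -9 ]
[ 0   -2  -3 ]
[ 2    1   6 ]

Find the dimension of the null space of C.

1

Row reduce to echelon form.
R2 ← R2 − (3)·R1: [0, -20, -30]
R3 ← R3 − R1: [0, -12, -18]
R5 ← R5 − R1: [0, -2, -3]
R3 ← R3 − (3/5)·R2: [0, 0, 0]
R4 ← R4 − (1/10)·R2: [0, 0, 0]
R5 ← R5 − (1/10)·R2: [0, 0, 0]
2 nonzero rows, so rank(C) = 2.
C has 3 columns; by rank–nullity, nullity = 3 − 2 = 1.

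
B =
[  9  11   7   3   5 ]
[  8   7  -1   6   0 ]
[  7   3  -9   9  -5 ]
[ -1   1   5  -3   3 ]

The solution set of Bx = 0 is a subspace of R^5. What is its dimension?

Row reduce to echelon form.
R2 ← R2 − (8/9)·R1: [0, -25/9, -65/9, 10/3, -40/9]
R3 ← R3 − (7/9)·R1: [0, -50/9, -130/9, 20/3, -80/9]
R4 ← R4 + (1/9)·R1: [0, 20/9, 52/9, -8/3, 32/9]
R3 ← R3 − (2)·R2: [0, 0, 0, 0, 0]
R4 ← R4 + (4/5)·R2: [0, 0, 0, 0, 0]
2 nonzero rows, so rank(B) = 2.
B has 5 columns; by rank–nullity, nullity = 5 − 2 = 3.

3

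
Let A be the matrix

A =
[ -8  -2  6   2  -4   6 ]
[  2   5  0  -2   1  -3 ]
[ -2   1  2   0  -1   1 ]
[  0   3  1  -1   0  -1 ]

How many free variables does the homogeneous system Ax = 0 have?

4

Row reduce to echelon form.
R2 ← R2 + (1/4)·R1: [0, 9/2, 3/2, -3/2, 0, -3/2]
R3 ← R3 − (1/4)·R1: [0, 3/2, 1/2, -1/2, 0, -1/2]
R3 ← R3 − (1/3)·R2: [0, 0, 0, 0, 0, 0]
R4 ← R4 − (2/3)·R2: [0, 0, 0, 0, 0, 0]
2 nonzero rows, so rank(A) = 2.
A has 6 columns; by rank–nullity, nullity = 6 − 2 = 4.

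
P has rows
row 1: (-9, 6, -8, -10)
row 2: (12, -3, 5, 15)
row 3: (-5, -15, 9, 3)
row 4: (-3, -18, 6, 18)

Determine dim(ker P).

1

Row reduce to echelon form.
R2 ← R2 + (4/3)·R1: [0, 5, -17/3, 5/3]
R3 ← R3 − (5/9)·R1: [0, -55/3, 121/9, 77/9]
R4 ← R4 − (1/3)·R1: [0, -20, 26/3, 64/3]
R3 ← R3 + (11/3)·R2: [0, 0, -22/3, 44/3]
R4 ← R4 + (4)·R2: [0, 0, -14, 28]
R4 ← R4 − (21/11)·R3: [0, 0, 0, 0]
3 nonzero rows, so rank(P) = 3.
P has 4 columns; by rank–nullity, nullity = 4 − 3 = 1.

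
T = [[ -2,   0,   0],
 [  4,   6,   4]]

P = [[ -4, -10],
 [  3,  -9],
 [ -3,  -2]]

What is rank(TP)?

First compute TP:
[[  8,  20],
 [-10, -102]]
Now row reduce the product.
R2 ← R2 + (5/4)·R1: [0, -77]
2 nonzero rows, so rank(TP) = 2.

2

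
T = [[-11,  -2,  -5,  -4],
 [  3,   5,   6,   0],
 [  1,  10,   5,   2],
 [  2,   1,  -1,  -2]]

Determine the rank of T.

Row reduce to echelon form.
R2 ← R2 + (3/11)·R1: [0, 49/11, 51/11, -12/11]
R3 ← R3 + (1/11)·R1: [0, 108/11, 50/11, 18/11]
R4 ← R4 + (2/11)·R1: [0, 7/11, -21/11, -30/11]
R3 ← R3 − (108/49)·R2: [0, 0, -278/49, 198/49]
R4 ← R4 − (1/7)·R2: [0, 0, -18/7, -18/7]
R4 ← R4 − (63/139)·R3: [0, 0, 0, -612/139]
Echelon form has 4 nonzero rows, so rank(T) = 4.

4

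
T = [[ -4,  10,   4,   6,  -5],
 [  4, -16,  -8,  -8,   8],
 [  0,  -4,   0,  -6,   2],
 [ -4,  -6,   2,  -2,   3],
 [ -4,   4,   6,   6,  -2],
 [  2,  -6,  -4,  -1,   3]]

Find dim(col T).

Row reduce to echelon form.
R2 ← R2 + R1: [0, -6, -4, -2, 3]
R4 ← R4 − R1: [0, -16, -2, -8, 8]
R5 ← R5 − R1: [0, -6, 2, 0, 3]
R6 ← R6 + (1/2)·R1: [0, -1, -2, 2, 1/2]
R3 ← R3 − (2/3)·R2: [0, 0, 8/3, -14/3, 0]
R4 ← R4 − (8/3)·R2: [0, 0, 26/3, -8/3, 0]
R5 ← R5 − R2: [0, 0, 6, 2, 0]
R6 ← R6 − (1/6)·R2: [0, 0, -4/3, 7/3, 0]
R4 ← R4 − (13/4)·R3: [0, 0, 0, 25/2, 0]
R5 ← R5 − (9/4)·R3: [0, 0, 0, 25/2, 0]
R6 ← R6 + (1/2)·R3: [0, 0, 0, 0, 0]
R5 ← R5 − R4: [0, 0, 0, 0, 0]
Echelon form has 4 nonzero rows, so rank(T) = 4.
The column space has dimension equal to the rank: 4.

4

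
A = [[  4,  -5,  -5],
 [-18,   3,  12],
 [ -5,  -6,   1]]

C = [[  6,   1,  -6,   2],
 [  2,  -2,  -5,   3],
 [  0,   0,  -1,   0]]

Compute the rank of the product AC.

First compute AC:
[[ 14,  14,   6,  -7],
 [-102, -24,  81, -27],
 [-42,   7,  59, -28]]
Now row reduce the product.
R2 ← R2 + (51/7)·R1: [0, 78, 873/7, -78]
R3 ← R3 + (3)·R1: [0, 49, 77, -49]
R3 ← R3 − (49/78)·R2: [0, 0, -35/26, 0]
3 nonzero rows, so rank(AC) = 3.

3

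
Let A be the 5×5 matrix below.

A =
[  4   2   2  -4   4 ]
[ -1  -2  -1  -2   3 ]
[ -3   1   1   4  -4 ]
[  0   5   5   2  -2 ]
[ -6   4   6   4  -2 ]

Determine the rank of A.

Row reduce to echelon form.
R2 ← R2 + (1/4)·R1: [0, -3/2, -1/2, -3, 4]
R3 ← R3 + (3/4)·R1: [0, 5/2, 5/2, 1, -1]
R5 ← R5 + (3/2)·R1: [0, 7, 9, -2, 4]
R3 ← R3 + (5/3)·R2: [0, 0, 5/3, -4, 17/3]
R4 ← R4 + (10/3)·R2: [0, 0, 10/3, -8, 34/3]
R5 ← R5 + (14/3)·R2: [0, 0, 20/3, -16, 68/3]
R4 ← R4 − (2)·R3: [0, 0, 0, 0, 0]
R5 ← R5 − (4)·R3: [0, 0, 0, 0, 0]
Echelon form has 3 nonzero rows, so rank(A) = 3.

3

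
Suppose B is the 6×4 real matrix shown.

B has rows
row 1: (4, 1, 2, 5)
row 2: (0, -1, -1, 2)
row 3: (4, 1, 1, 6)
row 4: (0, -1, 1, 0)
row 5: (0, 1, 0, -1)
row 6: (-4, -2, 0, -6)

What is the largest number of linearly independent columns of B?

3

Row reduce to echelon form.
R3 ← R3 − R1: [0, 0, -1, 1]
R6 ← R6 + R1: [0, -1, 2, -1]
R4 ← R4 − R2: [0, 0, 2, -2]
R5 ← R5 + R2: [0, 0, -1, 1]
R6 ← R6 − R2: [0, 0, 3, -3]
R4 ← R4 + (2)·R3: [0, 0, 0, 0]
R5 ← R5 − R3: [0, 0, 0, 0]
R6 ← R6 + (3)·R3: [0, 0, 0, 0]
Echelon form has 3 nonzero rows, so rank(B) = 3.
The rank gives the maximum number of linearly independent columns: 3.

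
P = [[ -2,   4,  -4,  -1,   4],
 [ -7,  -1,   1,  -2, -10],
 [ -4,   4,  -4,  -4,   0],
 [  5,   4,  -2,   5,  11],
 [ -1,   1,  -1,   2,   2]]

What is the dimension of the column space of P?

4

Row reduce to echelon form.
R2 ← R2 − (7/2)·R1: [0, -15, 15, 3/2, -24]
R3 ← R3 − (2)·R1: [0, -4, 4, -2, -8]
R4 ← R4 + (5/2)·R1: [0, 14, -12, 5/2, 21]
R5 ← R5 − (1/2)·R1: [0, -1, 1, 5/2, 0]
R3 ← R3 − (4/15)·R2: [0, 0, 0, -12/5, -8/5]
R4 ← R4 + (14/15)·R2: [0, 0, 2, 39/10, -7/5]
R5 ← R5 − (1/15)·R2: [0, 0, 0, 12/5, 8/5]
Swap R3 ↔ R4
R5 ← R5 + R4: [0, 0, 0, 0, 0]
Echelon form has 4 nonzero rows, so rank(P) = 4.
The column space has dimension equal to the rank: 4.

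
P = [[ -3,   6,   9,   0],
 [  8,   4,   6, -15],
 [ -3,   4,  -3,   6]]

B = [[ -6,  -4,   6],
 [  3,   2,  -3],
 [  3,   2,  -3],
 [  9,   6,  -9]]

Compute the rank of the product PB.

First compute PB:
[[ 63,  42, -63],
 [-153, -102, 153],
 [ 75,  50, -75]]
Now row reduce the product.
R2 ← R2 + (17/7)·R1: [0, 0, 0]
R3 ← R3 − (25/21)·R1: [0, 0, 0]
1 nonzero row, so rank(PB) = 1.

1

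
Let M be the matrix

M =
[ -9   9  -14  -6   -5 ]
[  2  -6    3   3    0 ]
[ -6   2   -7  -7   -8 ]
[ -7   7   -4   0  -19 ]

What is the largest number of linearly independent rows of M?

4

Row reduce to echelon form.
R2 ← R2 + (2/9)·R1: [0, -4, -1/9, 5/3, -10/9]
R3 ← R3 − (2/3)·R1: [0, -4, 7/3, -3, -14/3]
R4 ← R4 − (7/9)·R1: [0, 0, 62/9, 14/3, -136/9]
R3 ← R3 − R2: [0, 0, 22/9, -14/3, -32/9]
R4 ← R4 − (31/11)·R3: [0, 0, 0, 196/11, -56/11]
Echelon form has 4 nonzero rows, so rank(M) = 4.
The rank gives the maximum number of linearly independent rows: 4.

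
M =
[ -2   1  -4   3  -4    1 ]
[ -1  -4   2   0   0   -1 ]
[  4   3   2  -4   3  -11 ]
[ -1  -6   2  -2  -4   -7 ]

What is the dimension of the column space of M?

Row reduce to echelon form.
R2 ← R2 − (1/2)·R1: [0, -9/2, 4, -3/2, 2, -3/2]
R3 ← R3 + (2)·R1: [0, 5, -6, 2, -5, -9]
R4 ← R4 − (1/2)·R1: [0, -13/2, 4, -7/2, -2, -15/2]
R3 ← R3 + (10/9)·R2: [0, 0, -14/9, 1/3, -25/9, -32/3]
R4 ← R4 − (13/9)·R2: [0, 0, -16/9, -4/3, -44/9, -16/3]
R4 ← R4 − (8/7)·R3: [0, 0, 0, -12/7, -12/7, 48/7]
Echelon form has 4 nonzero rows, so rank(M) = 4.
The column space has dimension equal to the rank: 4.

4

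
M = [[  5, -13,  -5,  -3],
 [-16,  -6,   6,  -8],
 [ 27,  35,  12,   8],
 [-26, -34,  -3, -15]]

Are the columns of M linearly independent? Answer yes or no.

Row reduce M to echelon form.
R2 ← R2 + (16/5)·R1: [0, -238/5, -10, -88/5]
R3 ← R3 − (27/5)·R1: [0, 526/5, 39, 121/5]
R4 ← R4 + (26/5)·R1: [0, -508/5, -29, -153/5]
R3 ← R3 + (263/119)·R2: [0, 0, 2011/119, -1749/119]
R4 ← R4 − (254/119)·R2: [0, 0, -911/119, 829/119]
R4 ← R4 + (911/2011)·R3: [0, 0, 0, 620/2011]
4 pivots among 4 columns.
Every column is a pivot column, so the columns are linearly independent.

yes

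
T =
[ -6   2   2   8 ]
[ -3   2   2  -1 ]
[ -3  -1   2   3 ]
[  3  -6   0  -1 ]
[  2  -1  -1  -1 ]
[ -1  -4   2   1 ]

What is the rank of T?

Row reduce to echelon form.
R2 ← R2 − (1/2)·R1: [0, 1, 1, -5]
R3 ← R3 − (1/2)·R1: [0, -2, 1, -1]
R4 ← R4 + (1/2)·R1: [0, -5, 1, 3]
R5 ← R5 + (1/3)·R1: [0, -1/3, -1/3, 5/3]
R6 ← R6 − (1/6)·R1: [0, -13/3, 5/3, -1/3]
R3 ← R3 + (2)·R2: [0, 0, 3, -11]
R4 ← R4 + (5)·R2: [0, 0, 6, -22]
R5 ← R5 + (1/3)·R2: [0, 0, 0, 0]
R6 ← R6 + (13/3)·R2: [0, 0, 6, -22]
R4 ← R4 − (2)·R3: [0, 0, 0, 0]
R6 ← R6 − (2)·R3: [0, 0, 0, 0]
Echelon form has 3 nonzero rows, so rank(T) = 3.

3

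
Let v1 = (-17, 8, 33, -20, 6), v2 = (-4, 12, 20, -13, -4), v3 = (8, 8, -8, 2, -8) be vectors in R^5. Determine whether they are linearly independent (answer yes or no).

Form the matrix with these vectors as rows and row reduce.
R2 ← R2 − (4/17)·R1: [0, 172/17, 208/17, -141/17, -92/17]
R3 ← R3 + (8/17)·R1: [0, 200/17, 128/17, -126/17, -88/17]
R3 ← R3 − (50/43)·R2: [0, 0, -288/43, 96/43, 48/43]
3 nonzero rows, so the 3 vectors span a space of dimension 3.
Since 3 = 3, the vectors are linearly independent.

yes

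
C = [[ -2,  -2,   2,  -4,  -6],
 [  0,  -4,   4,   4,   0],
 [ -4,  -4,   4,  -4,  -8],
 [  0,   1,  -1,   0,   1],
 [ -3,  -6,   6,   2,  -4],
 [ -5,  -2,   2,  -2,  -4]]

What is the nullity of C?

2

Row reduce to echelon form.
R3 ← R3 − (2)·R1: [0, 0, 0, 4, 4]
R5 ← R5 − (3/2)·R1: [0, -3, 3, 8, 5]
R6 ← R6 − (5/2)·R1: [0, 3, -3, 8, 11]
R4 ← R4 + (1/4)·R2: [0, 0, 0, 1, 1]
R5 ← R5 − (3/4)·R2: [0, 0, 0, 5, 5]
R6 ← R6 + (3/4)·R2: [0, 0, 0, 11, 11]
R4 ← R4 − (1/4)·R3: [0, 0, 0, 0, 0]
R5 ← R5 − (5/4)·R3: [0, 0, 0, 0, 0]
R6 ← R6 − (11/4)·R3: [0, 0, 0, 0, 0]
3 nonzero rows, so rank(C) = 3.
C has 5 columns; by rank–nullity, nullity = 5 − 3 = 2.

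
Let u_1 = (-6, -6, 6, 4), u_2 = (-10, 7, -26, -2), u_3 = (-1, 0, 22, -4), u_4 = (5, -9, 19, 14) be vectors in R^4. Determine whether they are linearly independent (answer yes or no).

yes

Form the matrix with these vectors as rows and row reduce.
R2 ← R2 − (5/3)·R1: [0, 17, -36, -26/3]
R3 ← R3 − (1/6)·R1: [0, 1, 21, -14/3]
R4 ← R4 + (5/6)·R1: [0, -14, 24, 52/3]
R3 ← R3 − (1/17)·R2: [0, 0, 393/17, -212/51]
R4 ← R4 + (14/17)·R2: [0, 0, -96/17, 520/51]
R4 ← R4 + (32/131)·R3: [0, 0, 0, 3608/393]
4 nonzero rows, so the 4 vectors span a space of dimension 4.
Since 4 = 4, the vectors are linearly independent.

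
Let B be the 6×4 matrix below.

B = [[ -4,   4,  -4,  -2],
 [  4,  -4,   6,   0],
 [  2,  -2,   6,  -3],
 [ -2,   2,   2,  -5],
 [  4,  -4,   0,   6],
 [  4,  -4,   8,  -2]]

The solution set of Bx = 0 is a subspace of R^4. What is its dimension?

2

Row reduce to echelon form.
R2 ← R2 + R1: [0, 0, 2, -2]
R3 ← R3 + (1/2)·R1: [0, 0, 4, -4]
R4 ← R4 − (1/2)·R1: [0, 0, 4, -4]
R5 ← R5 + R1: [0, 0, -4, 4]
R6 ← R6 + R1: [0, 0, 4, -4]
R3 ← R3 − (2)·R2: [0, 0, 0, 0]
R4 ← R4 − (2)·R2: [0, 0, 0, 0]
R5 ← R5 + (2)·R2: [0, 0, 0, 0]
R6 ← R6 − (2)·R2: [0, 0, 0, 0]
2 nonzero rows, so rank(B) = 2.
B has 4 columns; by rank–nullity, nullity = 4 − 2 = 2.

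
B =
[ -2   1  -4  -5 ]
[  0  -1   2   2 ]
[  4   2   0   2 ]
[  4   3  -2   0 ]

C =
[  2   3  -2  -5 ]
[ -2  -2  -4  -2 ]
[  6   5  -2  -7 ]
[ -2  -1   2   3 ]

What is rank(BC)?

2

First compute BC:
[[-20, -23,  -2,  21],
 [ 10,  10,   4,  -6],
 [  0,   6, -12, -18],
 [-10,  -4, -16, -12]]
Now row reduce the product.
R2 ← R2 + (1/2)·R1: [0, -3/2, 3, 9/2]
R4 ← R4 − (1/2)·R1: [0, 15/2, -15, -45/2]
R3 ← R3 + (4)·R2: [0, 0, 0, 0]
R4 ← R4 + (5)·R2: [0, 0, 0, 0]
2 nonzero rows, so rank(BC) = 2.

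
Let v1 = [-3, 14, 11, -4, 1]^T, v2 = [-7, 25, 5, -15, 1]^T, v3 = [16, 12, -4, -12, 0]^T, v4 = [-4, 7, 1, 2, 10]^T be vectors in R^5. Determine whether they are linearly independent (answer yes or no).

Form the matrix with these vectors as rows and row reduce.
R2 ← R2 − (7/3)·R1: [0, -23/3, -62/3, -17/3, -4/3]
R3 ← R3 + (16/3)·R1: [0, 260/3, 164/3, -100/3, 16/3]
R4 ← R4 − (4/3)·R1: [0, -35/3, -41/3, 22/3, 26/3]
R3 ← R3 + (260/23)·R2: [0, 0, -4116/23, -2240/23, -224/23]
R4 ← R4 − (35/23)·R2: [0, 0, 409/23, 367/23, 246/23]
R4 ← R4 + (409/4116)·R3: [0, 0, 0, 923/147, 1430/147]
4 nonzero rows, so the 4 vectors span a space of dimension 4.
Since 4 = 4, the vectors are linearly independent.

yes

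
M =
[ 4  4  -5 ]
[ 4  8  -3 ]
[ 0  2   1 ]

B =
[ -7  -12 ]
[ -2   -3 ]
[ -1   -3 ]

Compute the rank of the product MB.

First compute MB:
[[-31, -45],
 [-41, -63],
 [ -5,  -9]]
Now row reduce the product.
R2 ← R2 − (41/31)·R1: [0, -108/31]
R3 ← R3 − (5/31)·R1: [0, -54/31]
R3 ← R3 − (1/2)·R2: [0, 0]
2 nonzero rows, so rank(MB) = 2.

2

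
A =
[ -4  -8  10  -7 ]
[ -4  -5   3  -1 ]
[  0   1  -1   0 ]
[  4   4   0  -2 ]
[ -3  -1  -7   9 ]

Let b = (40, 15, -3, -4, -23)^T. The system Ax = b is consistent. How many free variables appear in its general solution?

1

Row reduce the augmented matrix [A | b].
R2 ← R2 − R1: [0, 3, -7, 6, -25]
R4 ← R4 + R1: [0, -4, 10, -9, 36]
R5 ← R5 − (3/4)·R1: [0, 5, -29/2, 57/4, -53]
R3 ← R3 − (1/3)·R2: [0, 0, 4/3, -2, 16/3]
R4 ← R4 + (4/3)·R2: [0, 0, 2/3, -1, 8/3]
R5 ← R5 − (5/3)·R2: [0, 0, -17/6, 17/4, -34/3]
R4 ← R4 − (1/2)·R3: [0, 0, 0, 0, 0]
R5 ← R5 + (17/8)·R3: [0, 0, 0, 0, 0]
The echelon form has 3 nonzero rows, and every pivot lies in the first 4 columns, so rank(A) = rank([A|b]) = 3.
The system is consistent.
Free variables = (unknowns) − (rank) = 4 − 3 = 1.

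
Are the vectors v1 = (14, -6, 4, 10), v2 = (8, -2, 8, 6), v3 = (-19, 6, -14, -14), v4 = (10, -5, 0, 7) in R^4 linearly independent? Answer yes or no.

no

Form the matrix with these vectors as rows and row reduce.
R2 ← R2 − (4/7)·R1: [0, 10/7, 40/7, 2/7]
R3 ← R3 + (19/14)·R1: [0, -15/7, -60/7, -3/7]
R4 ← R4 − (5/7)·R1: [0, -5/7, -20/7, -1/7]
R3 ← R3 + (3/2)·R2: [0, 0, 0, 0]
R4 ← R4 + (1/2)·R2: [0, 0, 0, 0]
2 nonzero rows, so the 4 vectors span a space of dimension 2.
Since 2 < 4, the vectors are linearly dependent.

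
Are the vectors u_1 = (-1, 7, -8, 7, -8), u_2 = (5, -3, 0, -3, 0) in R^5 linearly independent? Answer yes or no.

Form the matrix with these vectors as rows and row reduce.
R2 ← R2 + (5)·R1: [0, 32, -40, 32, -40]
2 nonzero rows, so the 2 vectors span a space of dimension 2.
Since 2 = 2, the vectors are linearly independent.

yes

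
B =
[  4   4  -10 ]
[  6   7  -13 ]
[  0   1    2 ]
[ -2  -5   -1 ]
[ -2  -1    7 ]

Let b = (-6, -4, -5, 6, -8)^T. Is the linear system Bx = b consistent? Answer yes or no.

no

Row reduce the augmented matrix [B | b].
R2 ← R2 − (3/2)·R1: [0, 1, 2, 5]
R4 ← R4 + (1/2)·R1: [0, -3, -6, 3]
R5 ← R5 + (1/2)·R1: [0, 1, 2, -11]
R3 ← R3 − R2: [0, 0, 0, -10]
R4 ← R4 + (3)·R2: [0, 0, 0, 18]
R5 ← R5 − R2: [0, 0, 0, -16]
R4 ← R4 + (9/5)·R3: [0, 0, 0, 0]
R5 ← R5 − (8/5)·R3: [0, 0, 0, 0]
The echelon form has 3 nonzero rows; the last pivot sits in the augmented column, so rank(B) = 2 but rank([B|b]) = 3.
Since the ranks differ, the system is inconsistent.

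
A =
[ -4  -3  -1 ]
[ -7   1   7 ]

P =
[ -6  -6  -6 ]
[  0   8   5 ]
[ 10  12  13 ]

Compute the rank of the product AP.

2

First compute AP:
[[ 14, -12,  -4],
 [112, 134, 138]]
Now row reduce the product.
R2 ← R2 − (8)·R1: [0, 230, 170]
2 nonzero rows, so rank(AP) = 2.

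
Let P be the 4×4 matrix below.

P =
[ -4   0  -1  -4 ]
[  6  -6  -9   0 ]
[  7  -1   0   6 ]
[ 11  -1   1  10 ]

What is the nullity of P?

Row reduce to echelon form.
R2 ← R2 + (3/2)·R1: [0, -6, -21/2, -6]
R3 ← R3 + (7/4)·R1: [0, -1, -7/4, -1]
R4 ← R4 + (11/4)·R1: [0, -1, -7/4, -1]
R3 ← R3 − (1/6)·R2: [0, 0, 0, 0]
R4 ← R4 − (1/6)·R2: [0, 0, 0, 0]
2 nonzero rows, so rank(P) = 2.
P has 4 columns; by rank–nullity, nullity = 4 − 2 = 2.

2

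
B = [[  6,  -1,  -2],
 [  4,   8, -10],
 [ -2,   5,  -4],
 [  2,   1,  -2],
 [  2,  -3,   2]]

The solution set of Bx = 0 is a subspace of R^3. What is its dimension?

Row reduce to echelon form.
R2 ← R2 − (2/3)·R1: [0, 26/3, -26/3]
R3 ← R3 + (1/3)·R1: [0, 14/3, -14/3]
R4 ← R4 − (1/3)·R1: [0, 4/3, -4/3]
R5 ← R5 − (1/3)·R1: [0, -8/3, 8/3]
R3 ← R3 − (7/13)·R2: [0, 0, 0]
R4 ← R4 − (2/13)·R2: [0, 0, 0]
R5 ← R5 + (4/13)·R2: [0, 0, 0]
2 nonzero rows, so rank(B) = 2.
B has 3 columns; by rank–nullity, nullity = 3 − 2 = 1.

1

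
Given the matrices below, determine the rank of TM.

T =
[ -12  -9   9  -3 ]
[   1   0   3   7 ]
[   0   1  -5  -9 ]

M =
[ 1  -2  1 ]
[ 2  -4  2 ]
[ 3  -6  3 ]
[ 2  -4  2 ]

First compute TM:
[[ -9,  18,  -9],
 [ 24, -48,  24],
 [-31,  62, -31]]
Now row reduce the product.
R2 ← R2 + (8/3)·R1: [0, 0, 0]
R3 ← R3 − (31/9)·R1: [0, 0, 0]
1 nonzero row, so rank(TM) = 1.

1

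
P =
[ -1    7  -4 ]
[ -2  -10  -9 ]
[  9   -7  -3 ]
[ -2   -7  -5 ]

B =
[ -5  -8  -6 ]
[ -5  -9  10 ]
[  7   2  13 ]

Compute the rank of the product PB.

First compute PB:
[[-58, -63,  24],
 [ -3,  88, -205],
 [-31, -15, -163],
 [ 10,  69, -123]]
Now row reduce the product.
R2 ← R2 − (3/58)·R1: [0, 5293/58, -5981/29]
R3 ← R3 − (31/58)·R1: [0, 1083/58, -5099/29]
R4 ← R4 + (5/29)·R1: [0, 1686/29, -3447/29]
R3 ← R3 − (1083/5293)·R2: [0, 0, -707296/5293]
R4 ← R4 − (3372/5293)·R2: [0, 0, 66309/5293]
R4 ← R4 + (3/32)·R3: [0, 0, 0]
3 nonzero rows, so rank(PB) = 3.

3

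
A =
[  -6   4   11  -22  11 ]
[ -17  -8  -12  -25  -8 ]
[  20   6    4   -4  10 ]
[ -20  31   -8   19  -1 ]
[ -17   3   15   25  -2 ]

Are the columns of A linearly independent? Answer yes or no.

yes

Row reduce A to echelon form.
R2 ← R2 − (17/6)·R1: [0, -58/3, -259/6, 112/3, -235/6]
R3 ← R3 + (10/3)·R1: [0, 58/3, 122/3, -232/3, 140/3]
R4 ← R4 − (10/3)·R1: [0, 53/3, -134/3, 277/3, -113/3]
R5 ← R5 − (17/6)·R1: [0, -25/3, -97/6, 262/3, -199/6]
R3 ← R3 + R2: [0, 0, -5/2, -40, 15/2]
R4 ← R4 + (53/58)·R2: [0, 0, -9757/116, 3667/29, -8521/116]
R5 ← R5 − (25/58)·R2: [0, 0, 283/116, 2066/29, -1889/116]
R4 ← R4 − (9757/290)·R3: [0, 0, 0, 42695/29, -9448/29]
R5 ← R5 + (283/290)·R3: [0, 0, 0, 934/29, -260/29]
R5 ← R5 − (934/42695)·R4: [0, 0, 0, 0, -78492/42695]
5 pivots among 5 columns.
Every column is a pivot column, so the columns are linearly independent.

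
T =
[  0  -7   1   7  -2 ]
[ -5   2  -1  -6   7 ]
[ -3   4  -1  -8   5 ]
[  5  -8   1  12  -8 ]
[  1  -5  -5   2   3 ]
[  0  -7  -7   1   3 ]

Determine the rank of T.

Row reduce to echelon form.
Swap R1 ↔ R2
R3 ← R3 − (3/5)·R1: [0, 14/5, -2/5, -22/5, 4/5]
R4 ← R4 + R1: [0, -6, 0, 6, -1]
R5 ← R5 + (1/5)·R1: [0, -23/5, -26/5, 4/5, 22/5]
R3 ← R3 + (2/5)·R2: [0, 0, 0, -8/5, 0]
R4 ← R4 − (6/7)·R2: [0, 0, -6/7, 0, 5/7]
R5 ← R5 − (23/35)·R2: [0, 0, -41/7, -19/5, 40/7]
R6 ← R6 − R2: [0, 0, -8, -6, 5]
Swap R3 ↔ R4
R5 ← R5 − (41/6)·R3: [0, 0, 0, -19/5, 5/6]
R6 ← R6 − (28/3)·R3: [0, 0, 0, -6, -5/3]
R5 ← R5 − (19/8)·R4: [0, 0, 0, 0, 5/6]
R6 ← R6 − (15/4)·R4: [0, 0, 0, 0, -5/3]
R6 ← R6 + (2)·R5: [0, 0, 0, 0, 0]
Echelon form has 5 nonzero rows, so rank(T) = 5.

5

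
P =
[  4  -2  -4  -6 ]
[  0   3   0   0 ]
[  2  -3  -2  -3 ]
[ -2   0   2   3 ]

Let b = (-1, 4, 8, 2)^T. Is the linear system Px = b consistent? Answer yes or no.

Row reduce the augmented matrix [P | b].
R3 ← R3 − (1/2)·R1: [0, -2, 0, 0, 17/2]
R4 ← R4 + (1/2)·R1: [0, -1, 0, 0, 3/2]
R3 ← R3 + (2/3)·R2: [0, 0, 0, 0, 67/6]
R4 ← R4 + (1/3)·R2: [0, 0, 0, 0, 17/6]
R4 ← R4 − (17/67)·R3: [0, 0, 0, 0, 0]
The echelon form has 3 nonzero rows; the last pivot sits in the augmented column, so rank(P) = 2 but rank([P|b]) = 3.
Since the ranks differ, the system is inconsistent.

no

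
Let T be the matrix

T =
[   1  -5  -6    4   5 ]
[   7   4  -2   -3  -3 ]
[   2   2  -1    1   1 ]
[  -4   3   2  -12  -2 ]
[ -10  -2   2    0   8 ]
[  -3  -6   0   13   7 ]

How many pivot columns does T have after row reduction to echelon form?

5

Row reduce to echelon form.
R2 ← R2 − (7)·R1: [0, 39, 40, -31, -38]
R3 ← R3 − (2)·R1: [0, 12, 11, -7, -9]
R4 ← R4 + (4)·R1: [0, -17, -22, 4, 18]
R5 ← R5 + (10)·R1: [0, -52, -58, 40, 58]
R6 ← R6 + (3)·R1: [0, -21, -18, 25, 22]
R3 ← R3 − (4/13)·R2: [0, 0, -17/13, 33/13, 35/13]
R4 ← R4 + (17/39)·R2: [0, 0, -178/39, -371/39, 56/39]
R5 ← R5 + (4/3)·R2: [0, 0, -14/3, -4/3, 22/3]
R6 ← R6 + (7/13)·R2: [0, 0, 46/13, 108/13, 20/13]
R4 ← R4 − (178/51)·R3: [0, 0, 0, -937/51, -406/51]
R5 ← R5 − (182/51)·R3: [0, 0, 0, -530/51, -116/51]
R6 ← R6 + (46/17)·R3: [0, 0, 0, 258/17, 150/17]
R5 ← R5 − (530/937)·R4: [0, 0, 0, 0, 2088/937]
R6 ← R6 + (774/937)·R4: [0, 0, 0, 0, 2106/937]
R6 ← R6 − (117/116)·R5: [0, 0, 0, 0, 0]
Echelon form has 5 nonzero rows, so rank(T) = 5.
Each nonzero row contributes one pivot column: 5 pivot columns.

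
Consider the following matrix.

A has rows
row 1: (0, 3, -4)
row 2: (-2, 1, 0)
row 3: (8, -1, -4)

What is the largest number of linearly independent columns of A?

Row reduce to echelon form.
Swap R1 ↔ R2
R3 ← R3 + (4)·R1: [0, 3, -4]
R3 ← R3 − R2: [0, 0, 0]
Echelon form has 2 nonzero rows, so rank(A) = 2.
The rank gives the maximum number of linearly independent columns: 2.

2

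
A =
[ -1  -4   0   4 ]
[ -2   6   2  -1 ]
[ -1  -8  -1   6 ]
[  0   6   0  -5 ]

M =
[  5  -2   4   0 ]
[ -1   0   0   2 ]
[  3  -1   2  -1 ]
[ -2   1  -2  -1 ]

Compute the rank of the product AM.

2

First compute AM:
[[ -9,   6, -12, -12],
 [ -8,   1,  -2,  11],
 [-12,   9, -18, -21],
 [  4,  -5,  10,  17]]
Now row reduce the product.
R2 ← R2 − (8/9)·R1: [0, -13/3, 26/3, 65/3]
R3 ← R3 − (4/3)·R1: [0, 1, -2, -5]
R4 ← R4 + (4/9)·R1: [0, -7/3, 14/3, 35/3]
R3 ← R3 + (3/13)·R2: [0, 0, 0, 0]
R4 ← R4 − (7/13)·R2: [0, 0, 0, 0]
2 nonzero rows, so rank(AM) = 2.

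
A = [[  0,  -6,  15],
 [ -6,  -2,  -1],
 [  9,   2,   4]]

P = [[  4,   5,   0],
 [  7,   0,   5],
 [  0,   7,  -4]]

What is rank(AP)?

2

First compute AP:
[[-42, 105, -90],
 [-38, -37,  -6],
 [ 50,  73,  -6]]
Now row reduce the product.
R2 ← R2 − (19/21)·R1: [0, -132, 528/7]
R3 ← R3 + (25/21)·R1: [0, 198, -792/7]
R3 ← R3 + (3/2)·R2: [0, 0, 0]
2 nonzero rows, so rank(AP) = 2.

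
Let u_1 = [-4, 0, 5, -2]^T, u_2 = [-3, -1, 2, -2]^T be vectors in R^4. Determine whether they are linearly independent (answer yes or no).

Form the matrix with these vectors as rows and row reduce.
R2 ← R2 − (3/4)·R1: [0, -1, -7/4, -1/2]
2 nonzero rows, so the 2 vectors span a space of dimension 2.
Since 2 = 2, the vectors are linearly independent.

yes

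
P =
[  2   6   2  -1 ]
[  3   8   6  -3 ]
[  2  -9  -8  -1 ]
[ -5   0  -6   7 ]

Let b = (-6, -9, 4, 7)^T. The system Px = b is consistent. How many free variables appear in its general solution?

1

Row reduce the augmented matrix [P | b].
R2 ← R2 − (3/2)·R1: [0, -1, 3, -3/2, 0]
R3 ← R3 − R1: [0, -15, -10, 0, 10]
R4 ← R4 + (5/2)·R1: [0, 15, -1, 9/2, -8]
R3 ← R3 − (15)·R2: [0, 0, -55, 45/2, 10]
R4 ← R4 + (15)·R2: [0, 0, 44, -18, -8]
R4 ← R4 + (4/5)·R3: [0, 0, 0, 0, 0]
The echelon form has 3 nonzero rows, and every pivot lies in the first 4 columns, so rank(P) = rank([P|b]) = 3.
The system is consistent.
Free variables = (unknowns) − (rank) = 4 − 3 = 1.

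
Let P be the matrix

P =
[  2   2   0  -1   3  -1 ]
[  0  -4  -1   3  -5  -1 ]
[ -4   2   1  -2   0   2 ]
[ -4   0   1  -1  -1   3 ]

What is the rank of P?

Row reduce to echelon form.
R3 ← R3 + (2)·R1: [0, 6, 1, -4, 6, 0]
R4 ← R4 + (2)·R1: [0, 4, 1, -3, 5, 1]
R3 ← R3 + (3/2)·R2: [0, 0, -1/2, 1/2, -3/2, -3/2]
R4 ← R4 + R2: [0, 0, 0, 0, 0, 0]
Echelon form has 3 nonzero rows, so rank(P) = 3.

3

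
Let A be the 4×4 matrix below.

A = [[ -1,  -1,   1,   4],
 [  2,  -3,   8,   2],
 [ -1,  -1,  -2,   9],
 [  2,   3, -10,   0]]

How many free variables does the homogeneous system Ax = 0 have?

Row reduce to echelon form.
R2 ← R2 + (2)·R1: [0, -5, 10, 10]
R3 ← R3 − R1: [0, 0, -3, 5]
R4 ← R4 + (2)·R1: [0, 1, -8, 8]
R4 ← R4 + (1/5)·R2: [0, 0, -6, 10]
R4 ← R4 − (2)·R3: [0, 0, 0, 0]
3 nonzero rows, so rank(A) = 3.
A has 4 columns; by rank–nullity, nullity = 4 − 3 = 1.

1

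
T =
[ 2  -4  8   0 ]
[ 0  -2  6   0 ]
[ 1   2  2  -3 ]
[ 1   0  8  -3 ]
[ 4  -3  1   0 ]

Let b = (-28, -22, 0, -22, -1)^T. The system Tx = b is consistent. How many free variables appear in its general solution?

Row reduce the augmented matrix [T | b].
R3 ← R3 − (1/2)·R1: [0, 4, -2, -3, 14]
R4 ← R4 − (1/2)·R1: [0, 2, 4, -3, -8]
R5 ← R5 − (2)·R1: [0, 5, -15, 0, 55]
R3 ← R3 + (2)·R2: [0, 0, 10, -3, -30]
R4 ← R4 + R2: [0, 0, 10, -3, -30]
R5 ← R5 + (5/2)·R2: [0, 0, 0, 0, 0]
R4 ← R4 − R3: [0, 0, 0, 0, 0]
The echelon form has 3 nonzero rows, and every pivot lies in the first 4 columns, so rank(T) = rank([T|b]) = 3.
The system is consistent.
Free variables = (unknowns) − (rank) = 4 − 3 = 1.

1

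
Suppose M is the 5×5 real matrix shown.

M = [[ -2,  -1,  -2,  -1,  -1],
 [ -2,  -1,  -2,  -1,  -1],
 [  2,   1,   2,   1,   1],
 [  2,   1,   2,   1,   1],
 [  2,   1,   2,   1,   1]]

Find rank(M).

Row reduce to echelon form.
R2 ← R2 − R1: [0, 0, 0, 0, 0]
R3 ← R3 + R1: [0, 0, 0, 0, 0]
R4 ← R4 + R1: [0, 0, 0, 0, 0]
R5 ← R5 + R1: [0, 0, 0, 0, 0]
Echelon form has 1 nonzero row, so rank(M) = 1.

1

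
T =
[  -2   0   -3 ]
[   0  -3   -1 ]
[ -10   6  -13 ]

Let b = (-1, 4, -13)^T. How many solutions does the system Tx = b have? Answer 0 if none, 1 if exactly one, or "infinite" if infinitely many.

infinite

Row reduce the augmented matrix [T | b].
R3 ← R3 − (5)·R1: [0, 6, 2, -8]
R3 ← R3 + (2)·R2: [0, 0, 0, 0]
The echelon form has 2 nonzero rows, and every pivot lies in the first 3 columns, so rank(T) = rank([T|b]) = 2.
The system is consistent.
rank = 2 < 3 unknowns, so there are infinitely many solutions.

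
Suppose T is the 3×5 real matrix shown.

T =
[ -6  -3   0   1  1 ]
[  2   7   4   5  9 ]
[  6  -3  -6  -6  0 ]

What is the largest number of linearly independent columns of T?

3

Row reduce to echelon form.
R2 ← R2 + (1/3)·R1: [0, 6, 4, 16/3, 28/3]
R3 ← R3 + R1: [0, -6, -6, -5, 1]
R3 ← R3 + R2: [0, 0, -2, 1/3, 31/3]
Echelon form has 3 nonzero rows, so rank(T) = 3.
The rank gives the maximum number of linearly independent columns: 3.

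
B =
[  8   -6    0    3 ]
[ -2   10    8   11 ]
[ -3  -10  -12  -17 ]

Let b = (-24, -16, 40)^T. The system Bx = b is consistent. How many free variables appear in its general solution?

1

Row reduce the augmented matrix [B | b].
R2 ← R2 + (1/4)·R1: [0, 17/2, 8, 47/4, -22]
R3 ← R3 + (3/8)·R1: [0, -49/4, -12, -127/8, 31]
R3 ← R3 + (49/34)·R2: [0, 0, -8/17, 18/17, -12/17]
The echelon form has 3 nonzero rows, and every pivot lies in the first 4 columns, so rank(B) = rank([B|b]) = 3.
The system is consistent.
Free variables = (unknowns) − (rank) = 4 − 3 = 1.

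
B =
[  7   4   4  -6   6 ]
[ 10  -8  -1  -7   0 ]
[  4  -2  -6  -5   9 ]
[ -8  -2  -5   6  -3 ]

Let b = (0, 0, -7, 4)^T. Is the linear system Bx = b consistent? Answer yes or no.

Row reduce the augmented matrix [B | b].
R2 ← R2 − (10/7)·R1: [0, -96/7, -47/7, 11/7, -60/7, 0]
R3 ← R3 − (4/7)·R1: [0, -30/7, -58/7, -11/7, 39/7, -7]
R4 ← R4 + (8/7)·R1: [0, 18/7, -3/7, -6/7, 27/7, 4]
R3 ← R3 − (5/16)·R2: [0, 0, -99/16, -33/16, 33/4, -7]
R4 ← R4 + (3/16)·R2: [0, 0, -27/16, -9/16, 9/4, 4]
R4 ← R4 − (3/11)·R3: [0, 0, 0, 0, 0, 65/11]
The echelon form has 4 nonzero rows; the last pivot sits in the augmented column, so rank(B) = 3 but rank([B|b]) = 4.
Since the ranks differ, the system is inconsistent.

no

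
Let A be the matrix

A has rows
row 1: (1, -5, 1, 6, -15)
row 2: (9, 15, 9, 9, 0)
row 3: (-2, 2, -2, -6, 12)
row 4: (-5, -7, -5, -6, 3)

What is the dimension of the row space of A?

Row reduce to echelon form.
R2 ← R2 − (9)·R1: [0, 60, 0, -45, 135]
R3 ← R3 + (2)·R1: [0, -8, 0, 6, -18]
R4 ← R4 + (5)·R1: [0, -32, 0, 24, -72]
R3 ← R3 + (2/15)·R2: [0, 0, 0, 0, 0]
R4 ← R4 + (8/15)·R2: [0, 0, 0, 0, 0]
Echelon form has 2 nonzero rows, so rank(A) = 2.
The row space has dimension equal to the rank: 2.

2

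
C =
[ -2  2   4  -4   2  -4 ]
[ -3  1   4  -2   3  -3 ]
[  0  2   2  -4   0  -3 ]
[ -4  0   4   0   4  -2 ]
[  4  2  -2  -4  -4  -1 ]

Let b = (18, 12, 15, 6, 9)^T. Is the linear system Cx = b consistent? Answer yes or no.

Row reduce the augmented matrix [C | b].
R2 ← R2 − (3/2)·R1: [0, -2, -2, 4, 0, 3, -15]
R4 ← R4 − (2)·R1: [0, -4, -4, 8, 0, 6, -30]
R5 ← R5 + (2)·R1: [0, 6, 6, -12, 0, -9, 45]
R3 ← R3 + R2: [0, 0, 0, 0, 0, 0, 0]
R4 ← R4 − (2)·R2: [0, 0, 0, 0, 0, 0, 0]
R5 ← R5 + (3)·R2: [0, 0, 0, 0, 0, 0, 0]
The echelon form has 2 nonzero rows, and every pivot lies in the first 6 columns, so rank(C) = rank([C|b]) = 2.
The system is consistent.

yes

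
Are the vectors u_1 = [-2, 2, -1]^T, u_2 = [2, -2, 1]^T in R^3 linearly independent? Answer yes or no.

Form the matrix with these vectors as rows and row reduce.
R2 ← R2 + R1: [0, 0, 0]
1 nonzero row, so the 2 vectors span a space of dimension 1.
Since 1 < 2, the vectors are linearly dependent.

no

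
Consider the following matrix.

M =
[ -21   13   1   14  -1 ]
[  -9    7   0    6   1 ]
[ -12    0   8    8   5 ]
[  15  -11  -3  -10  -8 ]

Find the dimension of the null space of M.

2

Row reduce to echelon form.
R2 ← R2 − (3/7)·R1: [0, 10/7, -3/7, 0, 10/7]
R3 ← R3 − (4/7)·R1: [0, -52/7, 52/7, 0, 39/7]
R4 ← R4 + (5/7)·R1: [0, -12/7, -16/7, 0, -61/7]
R3 ← R3 + (26/5)·R2: [0, 0, 26/5, 0, 13]
R4 ← R4 + (6/5)·R2: [0, 0, -14/5, 0, -7]
R4 ← R4 + (7/13)·R3: [0, 0, 0, 0, 0]
3 nonzero rows, so rank(M) = 3.
M has 5 columns; by rank–nullity, nullity = 5 − 3 = 2.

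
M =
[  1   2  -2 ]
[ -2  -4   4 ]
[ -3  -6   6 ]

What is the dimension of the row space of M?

Row reduce to echelon form.
R2 ← R2 + (2)·R1: [0, 0, 0]
R3 ← R3 + (3)·R1: [0, 0, 0]
Echelon form has 1 nonzero row, so rank(M) = 1.
The row space has dimension equal to the rank: 1.

1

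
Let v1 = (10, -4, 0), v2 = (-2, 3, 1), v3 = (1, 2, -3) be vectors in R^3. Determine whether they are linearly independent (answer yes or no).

Form the matrix with these vectors as rows and row reduce.
R2 ← R2 + (1/5)·R1: [0, 11/5, 1]
R3 ← R3 − (1/10)·R1: [0, 12/5, -3]
R3 ← R3 − (12/11)·R2: [0, 0, -45/11]
3 nonzero rows, so the 3 vectors span a space of dimension 3.
Since 3 = 3, the vectors are linearly independent.

yes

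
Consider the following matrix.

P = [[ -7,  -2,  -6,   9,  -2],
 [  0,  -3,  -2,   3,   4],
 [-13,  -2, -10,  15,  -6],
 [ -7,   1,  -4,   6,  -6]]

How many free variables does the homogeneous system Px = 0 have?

3

Row reduce to echelon form.
R3 ← R3 − (13/7)·R1: [0, 12/7, 8/7, -12/7, -16/7]
R4 ← R4 − R1: [0, 3, 2, -3, -4]
R3 ← R3 + (4/7)·R2: [0, 0, 0, 0, 0]
R4 ← R4 + R2: [0, 0, 0, 0, 0]
2 nonzero rows, so rank(P) = 2.
P has 5 columns; by rank–nullity, nullity = 5 − 2 = 3.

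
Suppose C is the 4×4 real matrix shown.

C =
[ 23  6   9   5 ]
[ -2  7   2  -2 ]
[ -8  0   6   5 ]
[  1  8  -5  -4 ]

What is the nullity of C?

0

Row reduce to echelon form.
R2 ← R2 + (2/23)·R1: [0, 173/23, 64/23, -36/23]
R3 ← R3 + (8/23)·R1: [0, 48/23, 210/23, 155/23]
R4 ← R4 − (1/23)·R1: [0, 178/23, -124/23, -97/23]
R3 ← R3 − (48/173)·R2: [0, 0, 1446/173, 1241/173]
R4 ← R4 − (178/173)·R2: [0, 0, -1428/173, -451/173]
R4 ← R4 + (238/241)·R3: [0, 0, 0, 1079/241]
4 nonzero rows, so rank(C) = 4.
C has 4 columns; by rank–nullity, nullity = 4 − 4 = 0.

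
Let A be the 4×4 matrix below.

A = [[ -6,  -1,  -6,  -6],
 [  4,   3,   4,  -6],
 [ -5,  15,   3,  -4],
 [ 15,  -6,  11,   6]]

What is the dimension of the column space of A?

Row reduce to echelon form.
R2 ← R2 + (2/3)·R1: [0, 7/3, 0, -10]
R3 ← R3 − (5/6)·R1: [0, 95/6, 8, 1]
R4 ← R4 + (5/2)·R1: [0, -17/2, -4, -9]
R3 ← R3 − (95/14)·R2: [0, 0, 8, 482/7]
R4 ← R4 + (51/14)·R2: [0, 0, -4, -318/7]
R4 ← R4 + (1/2)·R3: [0, 0, 0, -11]
Echelon form has 4 nonzero rows, so rank(A) = 4.
The column space has dimension equal to the rank: 4.

4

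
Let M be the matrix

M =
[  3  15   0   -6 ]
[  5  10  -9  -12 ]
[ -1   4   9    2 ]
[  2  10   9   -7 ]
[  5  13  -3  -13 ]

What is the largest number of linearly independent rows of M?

Row reduce to echelon form.
R2 ← R2 − (5/3)·R1: [0, -15, -9, -2]
R3 ← R3 + (1/3)·R1: [0, 9, 9, 0]
R4 ← R4 − (2/3)·R1: [0, 0, 9, -3]
R5 ← R5 − (5/3)·R1: [0, -12, -3, -3]
R3 ← R3 + (3/5)·R2: [0, 0, 18/5, -6/5]
R5 ← R5 − (4/5)·R2: [0, 0, 21/5, -7/5]
R4 ← R4 − (5/2)·R3: [0, 0, 0, 0]
R5 ← R5 − (7/6)·R3: [0, 0, 0, 0]
Echelon form has 3 nonzero rows, so rank(M) = 3.
The rank gives the maximum number of linearly independent rows: 3.

3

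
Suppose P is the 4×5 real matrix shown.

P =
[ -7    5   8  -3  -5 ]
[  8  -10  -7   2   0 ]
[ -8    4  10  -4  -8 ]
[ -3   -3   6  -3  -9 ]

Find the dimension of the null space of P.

Row reduce to echelon form.
R2 ← R2 + (8/7)·R1: [0, -30/7, 15/7, -10/7, -40/7]
R3 ← R3 − (8/7)·R1: [0, -12/7, 6/7, -4/7, -16/7]
R4 ← R4 − (3/7)·R1: [0, -36/7, 18/7, -12/7, -48/7]
R3 ← R3 − (2/5)·R2: [0, 0, 0, 0, 0]
R4 ← R4 − (6/5)·R2: [0, 0, 0, 0, 0]
2 nonzero rows, so rank(P) = 2.
P has 5 columns; by rank–nullity, nullity = 5 − 2 = 3.

3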